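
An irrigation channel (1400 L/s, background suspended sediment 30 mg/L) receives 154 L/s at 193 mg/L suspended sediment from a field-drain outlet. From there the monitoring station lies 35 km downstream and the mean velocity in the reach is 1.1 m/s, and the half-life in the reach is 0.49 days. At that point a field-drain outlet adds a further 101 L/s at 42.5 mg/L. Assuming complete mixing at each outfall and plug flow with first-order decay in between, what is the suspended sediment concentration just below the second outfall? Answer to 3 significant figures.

Flow-weighted average: C = (1400·30.00 + 154.0·193.0) / 1554 = 71720/1554 = 46.15 mg/L; combined flow 1554 L/s.
Travel time t = 35·1000 / 1.1 = 31820 s = 8.838 h.
Half-life 0.49 d → k = ln 2 / 0.49 = 1.415 d⁻¹.
After decay, C = 46.15 × e^(−kt) = 46.15 × 0.5940 = 27.41 mg/L.
Second outfall: C = (1554·27.41 + 101.0·42.50)/1655 = 28.33 mg/L.

28.3 mg/L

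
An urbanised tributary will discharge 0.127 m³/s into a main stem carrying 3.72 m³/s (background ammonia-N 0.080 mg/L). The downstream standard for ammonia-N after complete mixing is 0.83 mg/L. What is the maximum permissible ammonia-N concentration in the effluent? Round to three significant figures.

22.8 mg/L

At the limit, (Qr·Cr + Qe·Cₑ)/(Qr + Qe) = 0.83:
Cₑ = (3.847·0.83 − 3.720·0.08000) / 0.1270 = 22.80 mg/L.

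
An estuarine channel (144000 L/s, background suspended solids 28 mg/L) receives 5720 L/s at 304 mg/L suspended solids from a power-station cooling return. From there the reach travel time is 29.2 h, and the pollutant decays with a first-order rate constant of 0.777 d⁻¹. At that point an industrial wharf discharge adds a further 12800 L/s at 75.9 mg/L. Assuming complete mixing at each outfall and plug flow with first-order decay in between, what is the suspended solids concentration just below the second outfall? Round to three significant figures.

Flow-weighted average: C = (144000·28.00 + 5720·304.0) / 149700 = 5771000/149700 = 38.54 mg/L; combined flow 149700 L/s.
After decay, C = 38.54 × e^(−kt) = 38.54 × 0.3885 = 14.98 mg/L.
Second outfall: C = (149700·14.98 + 12800·75.90)/162500 = 19.77 mg/L.

19.8 mg/L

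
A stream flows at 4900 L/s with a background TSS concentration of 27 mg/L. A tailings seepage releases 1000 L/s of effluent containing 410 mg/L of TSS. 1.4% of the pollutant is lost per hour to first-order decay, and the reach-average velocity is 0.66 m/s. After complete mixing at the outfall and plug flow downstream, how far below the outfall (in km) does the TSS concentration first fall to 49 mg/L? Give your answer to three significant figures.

After mixing, C = (4900·27.00 + 1000·410.0) / 5900 = 542300/5900 = 91.92 mg/L.
1.4%/h lost → k = −ln(1 − 0.014) = 0.01410 h⁻¹.
Set 91.92·exp(−k·t) = 49 → t = ln(91.92/49)/k = 160600 s = 44.62 h.
Distance = v·t = 0.66·160600 = 106000 m = 106.0 km.

106 km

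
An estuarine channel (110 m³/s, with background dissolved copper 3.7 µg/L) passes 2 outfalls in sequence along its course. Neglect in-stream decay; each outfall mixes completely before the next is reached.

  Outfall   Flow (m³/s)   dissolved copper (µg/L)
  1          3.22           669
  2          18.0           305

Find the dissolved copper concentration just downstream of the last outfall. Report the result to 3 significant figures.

61.4 µg/L

Below outfall 1: Q → 113.2 m³/s, C = (110.0·3.700 + 3.220·669.0)/113.2 = 22.62 µg/L.
Below outfall 2: Q → 131.2 m³/s, C = (113.2·22.62 + 18.00·305.0)/131.2 = 61.36 µg/L.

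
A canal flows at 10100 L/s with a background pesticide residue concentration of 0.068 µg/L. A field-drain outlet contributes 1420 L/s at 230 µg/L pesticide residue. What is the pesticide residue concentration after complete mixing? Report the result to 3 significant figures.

Flow-weighted average: C = (10100·0.06800 + 1420·230.0) / 11520 = 327300/11520 = 28.41 µg/L.

28.4 µg/L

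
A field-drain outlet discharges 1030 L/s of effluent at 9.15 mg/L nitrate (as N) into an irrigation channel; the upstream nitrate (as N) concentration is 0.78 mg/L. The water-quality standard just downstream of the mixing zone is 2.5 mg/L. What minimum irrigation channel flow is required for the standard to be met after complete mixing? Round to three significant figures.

Set C_mix = 2.5: (Q·0.7800 + 1030·9.150) / (Q + 1030) = 2.5
→ Q = 1030·(9.150 − 2.5)/(2.5 − 0.7800) = 3982 L/s.

3980 L/s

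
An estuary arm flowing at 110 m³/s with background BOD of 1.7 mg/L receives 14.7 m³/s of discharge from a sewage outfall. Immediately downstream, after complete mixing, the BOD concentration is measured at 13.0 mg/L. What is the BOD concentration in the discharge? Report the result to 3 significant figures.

97.6 mg/L

Mass balance: 110.0·1.700 + 14.70·Cₑ = 124.7·13.00
→ Cₑ = (124.7·13.00 − 110.0·1.700) / 14.70 = 97.56 mg/L.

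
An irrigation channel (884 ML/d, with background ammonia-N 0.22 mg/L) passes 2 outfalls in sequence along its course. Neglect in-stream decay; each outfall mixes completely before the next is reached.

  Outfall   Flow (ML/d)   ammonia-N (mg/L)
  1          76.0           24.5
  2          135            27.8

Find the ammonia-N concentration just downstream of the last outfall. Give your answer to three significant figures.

After outfall 1: Q = 884.0 + 76.00 = 960.0 ML/d; C = (884.0·0.2200 + 76.00·24.50)/960.0 = 2.142 mg/L.
After outfall 2: Q = 960.0 + 135.0 = 1095 ML/d; C = (960.0·2.142 + 135.0·27.80)/1095 = 5.305 mg/L.

5.31 mg/L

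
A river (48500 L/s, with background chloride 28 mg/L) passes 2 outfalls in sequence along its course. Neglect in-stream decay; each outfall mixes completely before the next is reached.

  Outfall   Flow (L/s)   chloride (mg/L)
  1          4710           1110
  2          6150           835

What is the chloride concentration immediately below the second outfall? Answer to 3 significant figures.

197 mg/L

Below outfall 1: Q → 53210 L/s, C = (48500·28.00 + 4710·1110)/53210 = 123.8 mg/L.
Below outfall 2: Q → 59360 L/s, C = (53210·123.8 + 6150·835.0)/59360 = 197.5 mg/L.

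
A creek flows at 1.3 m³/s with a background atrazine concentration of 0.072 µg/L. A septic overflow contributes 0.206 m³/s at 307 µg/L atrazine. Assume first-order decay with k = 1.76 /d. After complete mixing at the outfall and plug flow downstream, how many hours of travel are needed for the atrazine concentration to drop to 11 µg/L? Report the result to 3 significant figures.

Flow-weighted average: C = (1.300·0.07200 + 0.2060·307.0) / 1.506 = 63.34/1.506 = 42.06 µg/L.
42.06·exp(−k·t) = 11 → t = ln(42.06/11)/k = 65840 s = 18.29 h.

18.3 h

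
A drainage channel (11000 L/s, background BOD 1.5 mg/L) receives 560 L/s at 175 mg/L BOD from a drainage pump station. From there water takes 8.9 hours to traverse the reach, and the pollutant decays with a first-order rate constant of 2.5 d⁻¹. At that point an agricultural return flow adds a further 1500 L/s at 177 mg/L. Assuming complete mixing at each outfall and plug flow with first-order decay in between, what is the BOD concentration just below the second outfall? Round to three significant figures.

23.8 mg/L

Mixed concentration C = ΣQC/ΣQ = (11000·1.500 + 560.0·175.0) / 11560 = 114500/11560 = 9.905 mg/L; combined flow 11560 L/s.
First-order decay: C = 9.905·exp(−k·t) = 9.905·0.3957 = 3.919 mg/L.
Second outfall: C = (11560·3.919 + 1500·177.0)/13060 = 23.80 mg/L.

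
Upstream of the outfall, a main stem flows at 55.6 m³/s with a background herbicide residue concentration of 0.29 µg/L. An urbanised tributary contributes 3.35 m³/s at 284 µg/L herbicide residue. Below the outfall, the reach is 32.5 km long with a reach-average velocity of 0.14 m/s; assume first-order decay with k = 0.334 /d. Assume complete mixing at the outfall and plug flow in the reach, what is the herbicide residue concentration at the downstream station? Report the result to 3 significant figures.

6.69 µg/L

Flow-weighted average: C = (55.60·0.2900 + 3.350·284.0) / 58.95 = 967.5/58.95 = 16.41 µg/L.
Travel time t = 32.5·1000 / 0.14 = 232100 s = 64.48 h.
Decay over the reach: 16.41·exp(−kt) = 16.41·0.4076 = 6.690 µg/L.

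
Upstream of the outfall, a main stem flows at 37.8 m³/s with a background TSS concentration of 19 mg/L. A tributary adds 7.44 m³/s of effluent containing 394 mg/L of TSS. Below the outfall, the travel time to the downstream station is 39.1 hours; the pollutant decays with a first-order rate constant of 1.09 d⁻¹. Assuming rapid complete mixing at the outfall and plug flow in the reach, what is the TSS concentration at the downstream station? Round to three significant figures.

13.7 mg/L

After mixing, C = (37.80·19.00 + 7.440·394.0) / 45.24 = 3650/45.24 = 80.67 mg/L.
First-order decay: C = 80.67·exp(−k·t) = 80.67·0.1693 = 13.66 mg/L.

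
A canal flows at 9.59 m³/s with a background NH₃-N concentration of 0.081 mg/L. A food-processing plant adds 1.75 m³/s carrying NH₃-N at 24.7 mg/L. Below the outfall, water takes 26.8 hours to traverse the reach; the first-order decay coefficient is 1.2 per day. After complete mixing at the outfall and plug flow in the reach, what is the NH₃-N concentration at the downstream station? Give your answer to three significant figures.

Conservation of mass: C = (9.590·0.08100 + 1.750·24.70) / 11.34 = 44.00/11.34 = 3.880 mg/L.
Applying C = C₀e^(−kt): 3.880 × 0.2618 = 1.016 mg/L.

1.02 mg/L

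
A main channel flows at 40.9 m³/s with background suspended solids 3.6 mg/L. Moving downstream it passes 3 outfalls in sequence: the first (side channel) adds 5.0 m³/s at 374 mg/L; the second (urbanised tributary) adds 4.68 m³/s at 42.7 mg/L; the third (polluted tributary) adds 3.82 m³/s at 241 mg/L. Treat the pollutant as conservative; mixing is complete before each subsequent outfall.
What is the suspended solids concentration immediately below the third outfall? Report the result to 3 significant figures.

57.7 mg/L

Below outfall 1: Q → 45.90 m³/s, C = (40.90·3.600 + 5.000·374.0)/45.90 = 43.95 mg/L.
Below outfall 2: Q → 50.58 m³/s, C = (45.90·43.95 + 4.680·42.70)/50.58 = 43.83 mg/L.
Below outfall 3: Q → 54.40 m³/s, C = (50.58·43.83 + 3.820·241.0)/54.40 = 57.68 mg/L.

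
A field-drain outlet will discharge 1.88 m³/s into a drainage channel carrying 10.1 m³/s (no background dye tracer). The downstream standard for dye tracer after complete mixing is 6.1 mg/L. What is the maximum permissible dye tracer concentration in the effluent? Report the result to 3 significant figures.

38.9 mg/L

At the limit, (Qr·Cr + Qe·Cₑ)/(Qr + Qe) = 6.1:
Cₑ = (11.98·6.1 − 10.10·0) / 1.880 = 38.87 mg/L.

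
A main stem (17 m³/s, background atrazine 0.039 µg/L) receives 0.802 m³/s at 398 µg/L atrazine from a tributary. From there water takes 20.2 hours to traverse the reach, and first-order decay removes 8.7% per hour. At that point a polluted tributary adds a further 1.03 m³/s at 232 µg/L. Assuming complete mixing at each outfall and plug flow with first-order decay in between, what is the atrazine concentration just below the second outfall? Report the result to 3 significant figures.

15.4 µg/L

Mass balance: C = (17.00·0.03900 + 0.8020·398.0) / 17.80 = 319.9/17.80 = 17.97 µg/L; combined flow 17.80 m³/s.
8.7%/h lost → k = −ln(1 − 0.087) = 0.09102 h⁻¹.
Applying C = C₀e^(−kt): 17.97 × 0.1590 = 2.858 µg/L.
Second outfall: C = (17.80·2.858 + 1.030·232.0)/18.83 = 15.39 µg/L.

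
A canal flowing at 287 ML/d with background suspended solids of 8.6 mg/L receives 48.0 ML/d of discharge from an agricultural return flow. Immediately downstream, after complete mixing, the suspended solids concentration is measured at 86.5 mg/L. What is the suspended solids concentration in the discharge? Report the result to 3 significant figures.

Mass balance: 287.0·8.600 + 48.00·Cₑ = 335.0·86.50
→ Cₑ = (335.0·86.50 − 287.0·8.600) / 48.00 = 552.3 mg/L.

552 mg/L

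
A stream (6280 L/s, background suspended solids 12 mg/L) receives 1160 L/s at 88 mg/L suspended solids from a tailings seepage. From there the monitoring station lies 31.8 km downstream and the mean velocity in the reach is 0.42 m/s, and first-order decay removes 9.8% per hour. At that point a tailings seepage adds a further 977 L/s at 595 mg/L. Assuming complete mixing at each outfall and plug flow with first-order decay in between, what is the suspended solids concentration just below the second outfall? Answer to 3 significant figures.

Mass balance: C = (6280·12.00 + 1160·88.00) / 7440 = 177400/7440 = 23.85 mg/L; combined flow 7440 L/s.
Travel time t = 31.8·1000 / 0.42 = 75710 s = 21.03 h.
9.8%/h lost → k = −ln(1 − 0.098) = 0.1031 h⁻¹.
Applying C = C₀e^(−kt): 23.85 × 0.1143 = 2.725 mg/L.
Second outfall: C = (7440·2.725 + 977.0·595.0)/8417 = 71.47 mg/L.

71.5 mg/L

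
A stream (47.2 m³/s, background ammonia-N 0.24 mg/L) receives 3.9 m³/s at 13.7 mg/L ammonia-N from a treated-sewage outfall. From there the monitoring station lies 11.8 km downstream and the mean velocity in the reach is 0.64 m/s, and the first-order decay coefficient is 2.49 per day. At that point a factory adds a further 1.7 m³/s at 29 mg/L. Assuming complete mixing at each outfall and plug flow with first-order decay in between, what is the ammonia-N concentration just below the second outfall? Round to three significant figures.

1.65 mg/L

Conservation of mass: C = (47.20·0.2400 + 3.900·13.70) / 51.10 = 64.76/51.10 = 1.267 mg/L; combined flow 51.10 m³/s.
Travel time t = 11.8·1000 / 0.64 = 18440 s = 5.122 h.
Decay over the reach: 1.267·exp(−kt) = 1.267·0.5878 = 0.7449 mg/L.
At the second outfall, C = (51.10·0.7449 + 1.700·29.00) / (51.10 + 1.700) = 1.655 mg/L.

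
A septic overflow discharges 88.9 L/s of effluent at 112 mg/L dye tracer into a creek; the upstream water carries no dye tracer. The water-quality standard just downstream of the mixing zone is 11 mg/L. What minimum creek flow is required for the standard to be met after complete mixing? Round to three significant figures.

Set C_mix = 11: (Q·0 + 88.90·112.0) / (Q + 88.90) = 11
→ Q = 88.90·(112.0 − 11)/(11 − 0) = 816.3 L/s.

816 L/s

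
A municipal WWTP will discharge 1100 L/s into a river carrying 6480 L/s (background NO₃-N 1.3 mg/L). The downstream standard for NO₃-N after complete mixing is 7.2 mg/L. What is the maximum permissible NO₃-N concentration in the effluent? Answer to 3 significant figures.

At the limit, (Qr·Cr + Qe·Cₑ)/(Qr + Qe) = 7.2:
Cₑ = (7580·7.2 − 6480·1.300) / 1100 = 41.96 mg/L.

42.0 mg/L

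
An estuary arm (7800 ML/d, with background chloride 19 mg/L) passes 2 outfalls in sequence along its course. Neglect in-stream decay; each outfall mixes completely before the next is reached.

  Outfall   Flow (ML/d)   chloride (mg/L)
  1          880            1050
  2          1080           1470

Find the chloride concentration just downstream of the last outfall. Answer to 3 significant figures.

Below outfall 1: Q → 8680 ML/d, C = (7800·19.00 + 880.0·1050)/8680 = 123.5 mg/L.
Below outfall 2: Q → 9760 ML/d, C = (8680·123.5 + 1080·1470)/9760 = 272.5 mg/L.

273 mg/L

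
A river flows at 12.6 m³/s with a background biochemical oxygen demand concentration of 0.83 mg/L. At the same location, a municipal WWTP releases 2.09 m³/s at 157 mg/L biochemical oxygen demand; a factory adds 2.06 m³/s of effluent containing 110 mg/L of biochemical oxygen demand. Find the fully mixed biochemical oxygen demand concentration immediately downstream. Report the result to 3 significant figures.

33.7 mg/L

Flow-weighted average: C = (12.60·0.8300 + 2.090·157.0 + 2.060·110.0) / 16.75 = 565.2/16.75 = 33.74 mg/L.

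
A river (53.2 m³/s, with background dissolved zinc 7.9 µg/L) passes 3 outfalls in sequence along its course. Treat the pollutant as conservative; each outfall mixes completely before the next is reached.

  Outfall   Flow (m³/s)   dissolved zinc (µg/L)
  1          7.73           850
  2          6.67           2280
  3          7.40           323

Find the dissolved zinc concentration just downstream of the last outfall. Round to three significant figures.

328 µg/L

After outfall 1: Q = 53.20 + 7.730 = 60.93 m³/s; C = (53.20·7.900 + 7.730·850.0)/60.93 = 114.7 µg/L.
After outfall 2: Q = 60.93 + 6.670 = 67.60 m³/s; C = (60.93·114.7 + 6.670·2280)/67.60 = 328.4 µg/L.
After outfall 3: Q = 67.60 + 7.400 = 75.00 m³/s; C = (67.60·328.4 + 7.400·323.0)/75.00 = 327.8 µg/L.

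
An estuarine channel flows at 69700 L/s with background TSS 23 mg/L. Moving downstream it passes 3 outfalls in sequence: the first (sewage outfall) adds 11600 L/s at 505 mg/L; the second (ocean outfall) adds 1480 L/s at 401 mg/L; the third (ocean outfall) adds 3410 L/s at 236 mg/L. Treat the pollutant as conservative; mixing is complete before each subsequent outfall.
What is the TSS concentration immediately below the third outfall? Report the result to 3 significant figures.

103 mg/L

After outfall 1: Q = 69700 + 11600 = 81300 L/s; C = (69700·23.00 + 11600·505.0)/81300 = 91.77 mg/L.
After outfall 2: Q = 81300 + 1480 = 82780 L/s; C = (81300·91.77 + 1480·401.0)/82780 = 97.30 mg/L.
After outfall 3: Q = 82780 + 3410 = 86190 L/s; C = (82780·97.30 + 3410·236.0)/86190 = 102.8 mg/L.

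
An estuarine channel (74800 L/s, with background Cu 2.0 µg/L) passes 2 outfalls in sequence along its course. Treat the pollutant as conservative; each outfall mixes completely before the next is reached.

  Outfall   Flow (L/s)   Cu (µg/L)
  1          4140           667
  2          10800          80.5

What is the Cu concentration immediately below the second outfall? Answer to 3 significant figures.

Outfall 1: combined Q = 78940 L/s; C = (74800·2.000 + 4140·667.0)/78940 = 36.88 µg/L.
Outfall 2: combined Q = 89740 L/s; C = (78940·36.88 + 10800·80.50)/89740 = 42.13 µg/L.

42.1 µg/L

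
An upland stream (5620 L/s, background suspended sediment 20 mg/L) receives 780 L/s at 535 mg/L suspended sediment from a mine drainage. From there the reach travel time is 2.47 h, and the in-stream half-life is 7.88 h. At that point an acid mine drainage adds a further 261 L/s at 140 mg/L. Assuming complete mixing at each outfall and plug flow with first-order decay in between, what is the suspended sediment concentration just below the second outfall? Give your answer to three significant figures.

69.5 mg/L

After mixing, C = (5620·20.00 + 780.0·535.0) / 6400 = 529700/6400 = 82.77 mg/L; combined flow 6400 L/s.
Half-life 7.88 h → k = ln 2 / 7.88 = 0.08796 h⁻¹ = 2.111 d⁻¹.
First-order decay: C = 82.77·exp(−k·t) = 82.77·0.8047 = 66.60 mg/L.
Second outfall: C = (6400·66.60 + 261.0·140.0)/6661 = 69.48 mg/L.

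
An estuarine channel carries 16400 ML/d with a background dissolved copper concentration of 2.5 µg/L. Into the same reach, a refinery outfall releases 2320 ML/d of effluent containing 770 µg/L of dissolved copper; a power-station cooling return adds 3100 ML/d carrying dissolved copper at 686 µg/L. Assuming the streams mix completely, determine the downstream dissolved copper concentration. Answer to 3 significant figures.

181 µg/L

Mass balance: C = (16400·2.500 + 2320·770.0 + 3100·686.0) / 21820 = 3954000/21820 = 181.2 µg/L.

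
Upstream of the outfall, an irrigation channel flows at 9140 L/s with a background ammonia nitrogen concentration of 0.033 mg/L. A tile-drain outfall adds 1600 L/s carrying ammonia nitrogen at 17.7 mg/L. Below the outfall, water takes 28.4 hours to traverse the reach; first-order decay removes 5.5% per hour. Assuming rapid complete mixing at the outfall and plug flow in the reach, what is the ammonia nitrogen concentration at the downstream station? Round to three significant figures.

0.535 mg/L

After mixing, C = (9140·0.03300 + 1600·17.70) / 10740 = 28620/10740 = 2.665 mg/L.
5.5%/h lost → k = −ln(1 − 0.055) = 0.05657 h⁻¹.
After decay, C = 2.665 × e^(−kt) = 2.665 × 0.2006 = 0.5345 mg/L.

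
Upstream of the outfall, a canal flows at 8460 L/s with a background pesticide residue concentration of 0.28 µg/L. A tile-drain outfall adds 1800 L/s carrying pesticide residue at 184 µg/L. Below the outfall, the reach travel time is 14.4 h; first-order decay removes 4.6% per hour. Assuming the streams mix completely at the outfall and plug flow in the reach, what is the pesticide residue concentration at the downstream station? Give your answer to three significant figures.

16.5 µg/L

After mixing, C = (8460·0.2800 + 1800·184.0) / 10260 = 333600/10260 = 32.51 µg/L.
4.6%/h lost → k = −ln(1 − 0.046) = 0.04709 h⁻¹.
Decay over the reach: 32.51·exp(−kt) = 32.51·0.5076 = 16.50 µg/L.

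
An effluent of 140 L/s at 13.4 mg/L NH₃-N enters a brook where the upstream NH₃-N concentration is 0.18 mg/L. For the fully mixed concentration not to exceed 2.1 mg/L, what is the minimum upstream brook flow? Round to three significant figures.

824 L/s

Set C_mix = 2.1: (Q·0.1800 + 140.0·13.40) / (Q + 140.0) = 2.1
→ Q = 140.0·(13.40 − 2.1)/(2.1 − 0.1800) = 824.0 L/s.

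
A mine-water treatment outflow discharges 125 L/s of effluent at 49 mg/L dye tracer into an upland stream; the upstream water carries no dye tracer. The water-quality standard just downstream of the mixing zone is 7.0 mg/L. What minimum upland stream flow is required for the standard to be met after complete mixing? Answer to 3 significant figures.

Set C_mix = 7.0: (Q·0 + 125.0·49.00) / (Q + 125.0) = 7.0
→ Q = 125.0·(49.00 − 7.0)/(7.0 − 0) = 750.0 L/s.

750 L/s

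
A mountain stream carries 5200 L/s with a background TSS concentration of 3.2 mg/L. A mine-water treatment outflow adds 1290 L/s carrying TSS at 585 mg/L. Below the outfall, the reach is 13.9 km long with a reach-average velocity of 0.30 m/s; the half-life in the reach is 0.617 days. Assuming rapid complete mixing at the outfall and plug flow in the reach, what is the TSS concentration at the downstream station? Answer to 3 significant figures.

Mixed concentration C = ΣQC/ΣQ = (5200·3.200 + 1290·585.0) / 6490 = 771300/6490 = 118.8 mg/L.
Travel time t = 13.9·1000 / 0.30 = 46330 s = 12.87 h.
Half-life 0.617 d → k = ln 2 / 0.617 = 1.123 d⁻¹.
Applying C = C₀e^(−kt): 118.8 × 0.5475 = 65.06 mg/L.

65.1 mg/L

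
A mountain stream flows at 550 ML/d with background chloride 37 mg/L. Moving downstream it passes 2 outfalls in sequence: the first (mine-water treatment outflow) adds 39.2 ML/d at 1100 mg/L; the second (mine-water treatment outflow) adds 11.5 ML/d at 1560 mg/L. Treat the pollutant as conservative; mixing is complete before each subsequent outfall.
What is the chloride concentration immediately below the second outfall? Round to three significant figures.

Below outfall 1: Q → 589.2 ML/d, C = (550.0·37.00 + 39.20·1100)/589.2 = 107.7 mg/L.
Below outfall 2: Q → 600.7 ML/d, C = (589.2·107.7 + 11.50·1560)/600.7 = 135.5 mg/L.

136 mg/L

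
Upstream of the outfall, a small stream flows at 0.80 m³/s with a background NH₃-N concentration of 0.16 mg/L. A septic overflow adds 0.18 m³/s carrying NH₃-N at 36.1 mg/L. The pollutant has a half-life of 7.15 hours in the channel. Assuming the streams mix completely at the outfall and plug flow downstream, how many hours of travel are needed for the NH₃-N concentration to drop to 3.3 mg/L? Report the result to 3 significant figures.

Mass balance: C = (0.8000·0.1600 + 0.1800·36.10) / 0.9800 = 6.626/0.9800 = 6.761 mg/L.
Half-life 7.15 h → k = ln 2 / 7.15 = 0.09694 h⁻¹ = 2.327 d⁻¹.
6.761·exp(−k·t) = 3.3 → t = ln(6.761/3.3)/k = 26640 s = 7.399 h.

7.40 h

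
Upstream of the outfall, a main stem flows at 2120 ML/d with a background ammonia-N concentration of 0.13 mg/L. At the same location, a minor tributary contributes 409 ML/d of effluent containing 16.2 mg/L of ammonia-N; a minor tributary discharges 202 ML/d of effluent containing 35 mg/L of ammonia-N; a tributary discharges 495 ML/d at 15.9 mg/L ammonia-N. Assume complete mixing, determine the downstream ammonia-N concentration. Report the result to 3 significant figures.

After mixing, C = (2120·0.1300 + 409.0·16.20 + 202.0·35.00 + 495.0·15.90) / 3226 = 21840/3226 = 6.771 mg/L.

6.77 mg/L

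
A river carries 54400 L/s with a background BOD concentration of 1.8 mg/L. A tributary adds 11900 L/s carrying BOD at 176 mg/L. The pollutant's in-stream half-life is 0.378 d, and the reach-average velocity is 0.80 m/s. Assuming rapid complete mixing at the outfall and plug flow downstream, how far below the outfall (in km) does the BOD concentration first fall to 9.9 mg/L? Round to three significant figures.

45.5 km

Flow-weighted average: C = (54400·1.800 + 11900·176.0) / 66300 = 2192000/66300 = 33.07 mg/L.
Half-life 0.378 d → k = ln 2 / 0.378 = 1.834 d⁻¹.
Set 33.07·exp(−k·t) = 9.9 → t = ln(33.07/9.9)/k = 56820 s = 15.78 h.
Distance = v·t = 0.80·56820 = 45460 m = 45.46 km.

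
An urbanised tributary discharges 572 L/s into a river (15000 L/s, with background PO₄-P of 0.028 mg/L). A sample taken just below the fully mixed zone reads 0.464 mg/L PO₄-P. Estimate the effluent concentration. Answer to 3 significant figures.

11.9 mg/L

Mass balance: 15000·0.02800 + 572.0·Cₑ = 15570·0.4640
→ Cₑ = (15570·0.4640 − 15000·0.02800) / 572.0 = 11.90 mg/L.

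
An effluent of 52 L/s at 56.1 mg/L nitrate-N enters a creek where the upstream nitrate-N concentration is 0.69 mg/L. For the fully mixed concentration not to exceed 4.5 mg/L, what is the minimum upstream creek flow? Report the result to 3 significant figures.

704 L/s

Set C_mix = 4.5: (Q·0.6900 + 52.00·56.10) / (Q + 52.00) = 4.5
→ Q = 52.00·(56.10 − 4.5)/(4.5 − 0.6900) = 704.3 L/s.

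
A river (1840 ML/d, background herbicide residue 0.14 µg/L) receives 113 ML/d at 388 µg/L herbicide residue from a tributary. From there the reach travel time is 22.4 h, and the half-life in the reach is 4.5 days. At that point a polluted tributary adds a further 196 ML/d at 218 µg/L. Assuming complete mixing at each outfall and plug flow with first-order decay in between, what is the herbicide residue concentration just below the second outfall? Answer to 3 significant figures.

Conservation of mass: C = (1840·0.1400 + 113.0·388.0) / 1953 = 44100/1953 = 22.58 µg/L; combined flow 1953 ML/d.
Half-life 4.5 d → k = ln 2 / 4.5 = 0.1540 d⁻¹.
Applying C = C₀e^(−kt): 22.58 × 0.8661 = 19.56 µg/L.
Second outfall: C = (1953·19.56 + 196.0·218.0)/2149 = 37.66 µg/L.

37.7 µg/L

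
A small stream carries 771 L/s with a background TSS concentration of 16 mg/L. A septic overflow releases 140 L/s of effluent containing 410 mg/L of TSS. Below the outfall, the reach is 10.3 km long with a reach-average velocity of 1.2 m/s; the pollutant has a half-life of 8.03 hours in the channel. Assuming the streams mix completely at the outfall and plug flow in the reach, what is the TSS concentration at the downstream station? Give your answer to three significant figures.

62.3 mg/L

Mixed concentration C = ΣQC/ΣQ = (771.0·16.00 + 140.0·410.0) / 911.0 = 69740/911.0 = 76.55 mg/L.
Travel time t = 10.3·1000 / 1.2 = 8583 s = 2.384 h.
Half-life 8.03 h → k = ln 2 / 8.03 = 0.08632 h⁻¹ = 2.072 d⁻¹.
Applying C = C₀e^(−kt): 76.55 × 0.8140 = 62.31 mg/L.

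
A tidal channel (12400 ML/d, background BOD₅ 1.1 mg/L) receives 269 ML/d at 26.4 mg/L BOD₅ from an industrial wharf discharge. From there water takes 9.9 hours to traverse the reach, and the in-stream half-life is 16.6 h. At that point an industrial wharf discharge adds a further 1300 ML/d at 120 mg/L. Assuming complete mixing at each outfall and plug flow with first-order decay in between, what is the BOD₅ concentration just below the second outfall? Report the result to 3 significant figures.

Mixed concentration C = ΣQC/ΣQ = (12400·1.100 + 269.0·26.40) / 12670 = 20740/12670 = 1.637 mg/L; combined flow 12670 ML/d.
Half-life 16.6 h → k = ln 2 / 16.6 = 0.04176 h⁻¹ = 1.002 d⁻¹.
After decay, C = 1.637 × e^(−kt) = 1.637 × 0.6614 = 1.083 mg/L.
Second outfall: C = (12670·1.083 + 1300·120.0)/13970 = 12.15 mg/L.

12.1 mg/L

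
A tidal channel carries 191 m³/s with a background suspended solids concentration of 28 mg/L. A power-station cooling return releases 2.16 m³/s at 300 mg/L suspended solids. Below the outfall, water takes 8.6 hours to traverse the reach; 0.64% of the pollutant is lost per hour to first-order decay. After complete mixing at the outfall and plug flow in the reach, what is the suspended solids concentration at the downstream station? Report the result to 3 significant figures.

Mass balance: C = (191.0·28.00 + 2.160·300.0) / 193.2 = 5996/193.2 = 31.04 mg/L.
0.64%/h lost → k = −ln(1 − 0.0064) = 0.006421 h⁻¹.
Applying C = C₀e^(−kt): 31.04 × 0.9463 = 29.37 mg/L.

29.4 mg/L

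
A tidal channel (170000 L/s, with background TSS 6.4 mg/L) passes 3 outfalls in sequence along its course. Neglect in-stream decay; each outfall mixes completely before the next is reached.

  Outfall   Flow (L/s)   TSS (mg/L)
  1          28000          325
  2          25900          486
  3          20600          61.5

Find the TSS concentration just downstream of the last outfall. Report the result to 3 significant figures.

98.3 mg/L

Below outfall 1: Q → 198000 L/s, C = (170000·6.400 + 28000·325.0)/198000 = 51.45 mg/L.
Below outfall 2: Q → 223900 L/s, C = (198000·51.45 + 25900·486.0)/223900 = 101.7 mg/L.
Below outfall 3: Q → 244500 L/s, C = (223900·101.7 + 20600·61.50)/244500 = 98.33 mg/L.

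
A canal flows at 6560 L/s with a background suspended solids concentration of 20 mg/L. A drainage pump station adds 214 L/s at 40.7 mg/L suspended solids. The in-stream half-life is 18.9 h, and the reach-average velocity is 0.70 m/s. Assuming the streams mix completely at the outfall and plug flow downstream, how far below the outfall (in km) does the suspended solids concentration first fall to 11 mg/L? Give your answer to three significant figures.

43.3 km

Flow-weighted average: C = (6560·20.00 + 214.0·40.70) / 6774 = 139900/6774 = 20.65 mg/L.
Half-life 18.9 h → k = ln 2 / 18.9 = 0.03667 h⁻¹ = 0.8802 d⁻¹.
Set 20.65·exp(−k·t) = 11 → t = ln(20.65/11)/k = 61840 s = 17.18 h.
Distance = v·t = 0.70·61840 = 43290 m = 43.29 km.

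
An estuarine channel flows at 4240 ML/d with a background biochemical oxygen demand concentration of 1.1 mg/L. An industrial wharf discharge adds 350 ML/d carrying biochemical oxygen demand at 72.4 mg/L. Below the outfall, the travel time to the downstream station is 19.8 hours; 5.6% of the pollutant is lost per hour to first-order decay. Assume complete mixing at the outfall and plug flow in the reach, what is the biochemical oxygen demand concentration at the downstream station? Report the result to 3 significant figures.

After mixing, C = (4240·1.100 + 350.0·72.40) / 4590 = 30000/4590 = 6.537 mg/L.
5.6%/h lost → k = −ln(1 − 0.056) = 0.05763 h⁻¹.
Decay over the reach: 6.537·exp(−kt) = 6.537·0.3195 = 2.088 mg/L.

2.09 mg/L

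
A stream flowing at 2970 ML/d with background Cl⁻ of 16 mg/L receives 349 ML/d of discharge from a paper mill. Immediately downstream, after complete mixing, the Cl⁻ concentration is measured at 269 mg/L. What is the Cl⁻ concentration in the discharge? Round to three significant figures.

2420 mg/L

Mass balance: 2970·16.00 + 349.0·Cₑ = 3319·269.0
→ Cₑ = (3319·269.0 − 2970·16.00) / 349.0 = 2422 mg/L.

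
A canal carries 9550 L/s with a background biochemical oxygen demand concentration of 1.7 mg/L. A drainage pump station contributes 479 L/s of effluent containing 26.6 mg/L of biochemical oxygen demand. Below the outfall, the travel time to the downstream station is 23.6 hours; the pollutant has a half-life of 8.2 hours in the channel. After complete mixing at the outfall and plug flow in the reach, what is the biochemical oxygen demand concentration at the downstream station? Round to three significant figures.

Mixed concentration C = ΣQC/ΣQ = (9550·1.700 + 479.0·26.60) / 10030 = 28980/10030 = 2.889 mg/L.
Half-life 8.2 h → k = ln 2 / 8.2 = 0.08453 h⁻¹ = 2.029 d⁻¹.
Decay over the reach: 2.889·exp(−kt) = 2.889·0.1360 = 0.3930 mg/L.

0.393 mg/L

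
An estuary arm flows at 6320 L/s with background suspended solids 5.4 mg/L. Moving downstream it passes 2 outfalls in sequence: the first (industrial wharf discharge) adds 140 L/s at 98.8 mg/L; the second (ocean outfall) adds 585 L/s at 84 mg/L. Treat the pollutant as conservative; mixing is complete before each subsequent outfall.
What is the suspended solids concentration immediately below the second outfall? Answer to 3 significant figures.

13.8 mg/L

Outfall 1: combined Q = 6460 L/s; C = (6320·5.400 + 140.0·98.80)/6460 = 7.424 mg/L.
Outfall 2: combined Q = 7045 L/s; C = (6460·7.424 + 585.0·84.00)/7045 = 13.78 mg/L.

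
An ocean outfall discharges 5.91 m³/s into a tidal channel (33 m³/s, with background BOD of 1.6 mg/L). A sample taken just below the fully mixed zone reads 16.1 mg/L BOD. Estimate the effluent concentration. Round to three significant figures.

Mass balance: 33.00·1.600 + 5.910·Cₑ = 38.91·16.10
→ Cₑ = (38.91·16.10 − 33.00·1.600) / 5.910 = 97.06 mg/L.

97.1 mg/L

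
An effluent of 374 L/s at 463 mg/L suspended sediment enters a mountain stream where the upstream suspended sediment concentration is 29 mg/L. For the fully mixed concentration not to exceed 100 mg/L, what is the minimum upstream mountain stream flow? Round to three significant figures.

1910 L/s

Set C_mix = 100: (Q·29.00 + 374.0·463.0) / (Q + 374.0) = 100
→ Q = 374.0·(463.0 − 100)/(100 − 29.00) = 1912 L/s.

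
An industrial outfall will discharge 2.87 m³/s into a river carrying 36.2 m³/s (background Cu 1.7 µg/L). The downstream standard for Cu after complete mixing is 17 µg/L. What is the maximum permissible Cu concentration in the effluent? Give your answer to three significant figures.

210 µg/L

At the limit, (Qr·Cr + Qe·Cₑ)/(Qr + Qe) = 17:
Cₑ = (39.07·17 − 36.20·1.700) / 2.870 = 210.0 µg/L.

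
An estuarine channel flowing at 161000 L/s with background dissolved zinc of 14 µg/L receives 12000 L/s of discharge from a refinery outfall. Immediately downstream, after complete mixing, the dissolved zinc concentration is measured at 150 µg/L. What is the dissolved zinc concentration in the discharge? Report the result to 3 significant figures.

Mass balance: 161000·14.00 + 12000·Cₑ = 173000·150.0
→ Cₑ = (173000·150.0 − 161000·14.00) / 12000 = 1975 µg/L.

1970 µg/L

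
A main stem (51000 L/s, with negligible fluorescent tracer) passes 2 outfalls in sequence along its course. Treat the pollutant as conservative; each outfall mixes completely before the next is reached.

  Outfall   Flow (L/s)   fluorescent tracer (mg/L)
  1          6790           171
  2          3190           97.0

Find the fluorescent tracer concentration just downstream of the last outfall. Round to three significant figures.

24.1 mg/L

Outfall 1: combined Q = 57790 L/s; C = (51000·0 + 6790·171.0)/57790 = 20.09 mg/L.
Outfall 2: combined Q = 60980 L/s; C = (57790·20.09 + 3190·97.00)/60980 = 24.11 mg/L.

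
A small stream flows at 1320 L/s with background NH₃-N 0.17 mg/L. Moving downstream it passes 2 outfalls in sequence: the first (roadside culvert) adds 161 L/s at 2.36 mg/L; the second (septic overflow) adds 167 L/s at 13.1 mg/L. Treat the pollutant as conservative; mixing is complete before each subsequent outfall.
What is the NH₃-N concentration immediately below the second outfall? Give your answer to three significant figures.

Outfall 1: combined Q = 1481 L/s; C = (1320·0.1700 + 161.0·2.360)/1481 = 0.4081 mg/L.
Outfall 2: combined Q = 1648 L/s; C = (1481·0.4081 + 167.0·13.10)/1648 = 1.694 mg/L.

1.69 mg/L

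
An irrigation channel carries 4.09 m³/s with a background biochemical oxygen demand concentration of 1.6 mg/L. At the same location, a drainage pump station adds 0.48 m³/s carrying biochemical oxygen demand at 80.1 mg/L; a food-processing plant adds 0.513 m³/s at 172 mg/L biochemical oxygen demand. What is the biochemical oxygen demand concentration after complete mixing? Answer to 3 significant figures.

26.2 mg/L

Mass balance: C = (4.090·1.600 + 0.4800·80.10 + 0.5130·172.0) / 5.083 = 133.2/5.083 = 26.21 mg/L.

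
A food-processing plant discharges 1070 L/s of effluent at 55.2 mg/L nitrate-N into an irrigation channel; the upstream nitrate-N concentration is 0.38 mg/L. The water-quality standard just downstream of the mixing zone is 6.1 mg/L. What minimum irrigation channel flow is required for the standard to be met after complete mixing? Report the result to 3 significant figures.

Set C_mix = 6.1: (Q·0.3800 + 1070·55.20) / (Q + 1070) = 6.1
→ Q = 1070·(55.20 − 6.1)/(6.1 − 0.3800) = 9185 L/s.

9180 L/s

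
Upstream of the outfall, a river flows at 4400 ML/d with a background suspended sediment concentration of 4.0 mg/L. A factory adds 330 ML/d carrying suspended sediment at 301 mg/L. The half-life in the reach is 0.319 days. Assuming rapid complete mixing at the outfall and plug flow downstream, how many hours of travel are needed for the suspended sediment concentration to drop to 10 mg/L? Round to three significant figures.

10.0 h

After mixing, C = (4400·4.000 + 330.0·301.0) / 4730 = 116900/4730 = 24.72 mg/L.
Half-life 0.319 d → k = ln 2 / 0.319 = 2.173 d⁻¹.
24.72·exp(−k·t) = 10 → t = ln(24.72/10)/k = 35990 s = 9.997 h.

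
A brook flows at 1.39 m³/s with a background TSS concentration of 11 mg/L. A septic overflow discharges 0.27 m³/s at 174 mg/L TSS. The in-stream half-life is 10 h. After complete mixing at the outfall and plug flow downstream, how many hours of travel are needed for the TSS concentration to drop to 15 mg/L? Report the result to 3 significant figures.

Mixed concentration C = ΣQC/ΣQ = (1.390·11.00 + 0.2700·174.0) / 1.660 = 62.27/1.660 = 37.51 mg/L.
Half-life 10 h → k = ln 2 / 10 = 0.06931 h⁻¹ = 1.664 d⁻¹.
37.51·exp(−k·t) = 15 → t = ln(37.51/15)/k = 47610 s = 13.22 h.

13.2 h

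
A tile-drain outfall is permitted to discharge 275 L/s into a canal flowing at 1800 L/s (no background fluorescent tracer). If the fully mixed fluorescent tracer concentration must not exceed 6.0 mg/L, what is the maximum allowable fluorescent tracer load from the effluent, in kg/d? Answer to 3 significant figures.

1080 kg/d

Mass balance at the limit: 1800·0 + 275.0·Cₑ = 2075·6.0 → Cₑ = 45.27 mg/L.
275.0 L/s = 0.2750 m³/s. Load = 0.2750 m³/s × 45.27 g/m³ × 86 400 s/d = 1076 kg/d.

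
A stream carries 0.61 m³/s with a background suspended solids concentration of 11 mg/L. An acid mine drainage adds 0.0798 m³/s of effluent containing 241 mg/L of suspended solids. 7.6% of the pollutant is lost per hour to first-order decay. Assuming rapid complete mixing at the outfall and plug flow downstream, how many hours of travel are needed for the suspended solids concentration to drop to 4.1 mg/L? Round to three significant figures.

28.0 h

Conservation of mass: C = (0.6100·11.00 + 0.07980·241.0) / 0.6898 = 25.94/0.6898 = 37.61 mg/L.
7.6%/h lost → k = −ln(1 − 0.076) = 0.07904 h⁻¹.
37.61·exp(−k·t) = 4.1 → t = ln(37.61/4.1)/k = 100900 s = 28.04 h.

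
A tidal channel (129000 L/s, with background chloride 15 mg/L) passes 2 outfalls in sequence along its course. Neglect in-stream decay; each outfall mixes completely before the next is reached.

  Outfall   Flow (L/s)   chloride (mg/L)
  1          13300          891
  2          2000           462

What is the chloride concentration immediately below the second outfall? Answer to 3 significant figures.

Outfall 1: combined Q = 142300 L/s; C = (129000·15.00 + 13300·891.0)/142300 = 96.87 mg/L.
Outfall 2: combined Q = 144300 L/s; C = (142300·96.87 + 2000·462.0)/144300 = 101.9 mg/L.

102 mg/L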